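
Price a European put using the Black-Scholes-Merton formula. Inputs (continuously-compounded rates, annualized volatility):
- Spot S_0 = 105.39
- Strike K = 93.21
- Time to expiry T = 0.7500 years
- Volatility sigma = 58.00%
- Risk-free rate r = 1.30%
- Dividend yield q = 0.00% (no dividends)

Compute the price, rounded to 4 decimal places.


Answer: Price = 13.7226

Derivation:
d1 = (ln(S/K) + (r - q + 0.5*sigma^2) * T) / (sigma * sqrt(T)) = 0.51506163
d2 = d1 - sigma * sqrt(T) = 0.01276689
exp(-rT) = 0.99029738; exp(-qT) = 1.00000000
P = K * exp(-rT) * N(-d2) - S_0 * exp(-qT) * N(-d1)
N(-d1) = 0.30325498; N(-d2) = 0.49490689
P = 93.2100 * 0.99029738 * 0.49490689 - 105.3900 * 1.00000000 * 0.30325498 = 13.7226


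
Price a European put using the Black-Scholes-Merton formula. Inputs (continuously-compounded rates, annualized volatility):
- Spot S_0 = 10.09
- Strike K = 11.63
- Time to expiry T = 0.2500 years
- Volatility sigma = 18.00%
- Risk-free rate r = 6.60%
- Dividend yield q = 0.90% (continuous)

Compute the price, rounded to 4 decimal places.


d1 = (ln(S/K) + (r - q + 0.5*sigma^2) * T) / (sigma * sqrt(T)) = -1.37492369
d2 = d1 - sigma * sqrt(T) = -1.46492369
exp(-rT) = 0.98363538; exp(-qT) = 0.99775253
P = K * exp(-rT) * N(-d2) - S_0 * exp(-qT) * N(-d1)
N(-d1) = 0.91542245; N(-d2) = 0.92852913
P = 11.6300 * 0.98363538 * 0.92852913 - 10.0900 * 0.99775253 * 0.91542245 = 1.4062

Answer: Price = 1.4062


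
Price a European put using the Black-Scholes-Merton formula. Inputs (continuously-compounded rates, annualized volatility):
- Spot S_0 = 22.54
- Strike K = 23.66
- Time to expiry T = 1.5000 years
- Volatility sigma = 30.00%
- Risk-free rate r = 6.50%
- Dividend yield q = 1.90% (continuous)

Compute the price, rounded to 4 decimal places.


Answer: Price = 2.9433

Derivation:
d1 = (ln(S/K) + (r - q + 0.5*sigma^2) * T) / (sigma * sqrt(T)) = 0.23952104
d2 = d1 - sigma * sqrt(T) = -0.12790242
exp(-rT) = 0.90710234; exp(-qT) = 0.97190229
P = K * exp(-rT) * N(-d2) - S_0 * exp(-qT) * N(-d1)
N(-d1) = 0.40535079; N(-d2) = 0.55088690
P = 23.6600 * 0.90710234 * 0.55088690 - 22.5400 * 0.97190229 * 0.40535079 = 2.9433


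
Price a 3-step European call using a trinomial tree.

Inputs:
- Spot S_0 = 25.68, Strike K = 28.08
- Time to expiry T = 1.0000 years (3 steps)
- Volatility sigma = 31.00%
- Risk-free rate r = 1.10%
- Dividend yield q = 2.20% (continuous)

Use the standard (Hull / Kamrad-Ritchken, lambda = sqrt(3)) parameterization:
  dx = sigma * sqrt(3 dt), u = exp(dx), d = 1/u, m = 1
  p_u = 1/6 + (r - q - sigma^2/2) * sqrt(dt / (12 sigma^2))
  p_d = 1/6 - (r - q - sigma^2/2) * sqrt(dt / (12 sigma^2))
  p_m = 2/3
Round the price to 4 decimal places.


Answer: Price = V(0,0) = 2.1055

Derivation:
dt = T/N = 0.333333; dx = sigma*sqrt(3*dt) = 0.310000
u = exp(dx) = 1.363425; d = 1/u = 0.733447
p_u = 0.134919, p_m = 0.666667, p_d = 0.198414
Discount per step: exp(-r*dt) = 0.996340
Stock lattice S(k, j) with j the centered position index:
  k=0: S(0,+0) = 25.6800
  k=1: S(1,-1) = 18.8349; S(1,+0) = 25.6800; S(1,+1) = 35.0128
  k=2: S(2,-2) = 13.8144; S(2,-1) = 18.8349; S(2,+0) = 25.6800; S(2,+1) = 35.0128; S(2,+2) = 47.7373
  k=3: S(3,-3) = 10.1321; S(3,-2) = 13.8144; S(3,-1) = 18.8349; S(3,+0) = 25.6800; S(3,+1) = 35.0128; S(3,+2) = 47.7373; S(3,+3) = 65.0862
Terminal payoffs V(N, j) = max(S_T - K, 0):
  V(3,-3) = 0.000000; V(3,-2) = 0.000000; V(3,-1) = 0.000000; V(3,+0) = 0.000000; V(3,+1) = 6.932757; V(3,+2) = 19.657272; V(3,+3) = 37.006196
Backward induction: V(k, j) = exp(-r*dt) * [p_u * V(k+1, j+1) + p_m * V(k+1, j) + p_d * V(k+1, j-1)]
  V(2,-2) = exp(-r*dt) * [p_u*0.000000 + p_m*0.000000 + p_d*0.000000] = 0.000000
  V(2,-1) = exp(-r*dt) * [p_u*0.000000 + p_m*0.000000 + p_d*0.000000] = 0.000000
  V(2,+0) = exp(-r*dt) * [p_u*6.932757 + p_m*0.000000 + p_d*0.000000] = 0.931940
  V(2,+1) = exp(-r*dt) * [p_u*19.657272 + p_m*6.932757 + p_d*0.000000] = 7.247362
  V(2,+2) = exp(-r*dt) * [p_u*37.006196 + p_m*19.657272 + p_d*6.932757] = 19.401985
  V(1,-1) = exp(-r*dt) * [p_u*0.931940 + p_m*0.000000 + p_d*0.000000] = 0.125277
  V(1,+0) = exp(-r*dt) * [p_u*7.247362 + p_m*0.931940 + p_d*0.000000] = 1.593250
  V(1,+1) = exp(-r*dt) * [p_u*19.401985 + p_m*7.247362 + p_d*0.931940] = 7.606247
  V(0,+0) = exp(-r*dt) * [p_u*7.606247 + p_m*1.593250 + p_d*0.125277] = 2.105519


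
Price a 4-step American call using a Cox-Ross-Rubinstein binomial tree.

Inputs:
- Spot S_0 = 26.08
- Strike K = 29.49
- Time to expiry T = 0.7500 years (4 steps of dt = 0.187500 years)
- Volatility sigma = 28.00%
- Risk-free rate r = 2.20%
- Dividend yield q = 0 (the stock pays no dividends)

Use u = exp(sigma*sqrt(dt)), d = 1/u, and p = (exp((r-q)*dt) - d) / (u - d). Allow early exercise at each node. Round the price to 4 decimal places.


Answer: Price = V(0,0) = 1.5829

Derivation:
dt = T/N = 0.187500
u = exp(sigma*sqrt(dt)) = 1.128900; d = 1/u = 0.885818
p = (exp((r-q)*dt) - d) / (u - d) = 0.486731
Discount per step: exp(-r*dt) = 0.995883
Stock lattice S(k, i) with i counting down-moves:
  k=0: S(0,0) = 26.0800
  k=1: S(1,0) = 29.4417; S(1,1) = 23.1021
  k=2: S(2,0) = 33.2367; S(2,1) = 26.0800; S(2,2) = 20.4643
  k=3: S(3,0) = 37.5209; S(3,1) = 29.4417; S(3,2) = 23.1021; S(3,3) = 18.1276
  k=4: S(4,0) = 42.3574; S(4,1) = 33.2367; S(4,2) = 26.0800; S(4,3) = 20.4643; S(4,4) = 16.0578
Terminal payoffs V(N, i) = max(S_T - K, 0):
  V(4,0) = 12.867393; V(4,1) = 3.746739; V(4,2) = 0.000000; V(4,3) = 0.000000; V(4,4) = 0.000000
Backward induction: V(k, i) = exp(-r*dt) * [p * V(k+1, i) + (1-p) * V(k+1, i+1)]; then take max(V_cont, immediate exercise) for American.
  V(3,0) = exp(-r*dt) * [p*12.867393 + (1-p)*3.746739] = 8.152344; exercise = 8.030949; V(3,0) = max -> 8.152344
  V(3,1) = exp(-r*dt) * [p*3.746739 + (1-p)*0.000000] = 1.816146; exercise = 0.000000; V(3,1) = max -> 1.816146
  V(3,2) = exp(-r*dt) * [p*0.000000 + (1-p)*0.000000] = 0.000000; exercise = 0.000000; V(3,2) = max -> 0.000000
  V(3,3) = exp(-r*dt) * [p*0.000000 + (1-p)*0.000000] = 0.000000; exercise = 0.000000; V(3,3) = max -> 0.000000
  V(2,0) = exp(-r*dt) * [p*8.152344 + (1-p)*1.816146] = 4.879998; exercise = 3.746739; V(2,0) = max -> 4.879998
  V(2,1) = exp(-r*dt) * [p*1.816146 + (1-p)*0.000000] = 0.880335; exercise = 0.000000; V(2,1) = max -> 0.880335
  V(2,2) = exp(-r*dt) * [p*0.000000 + (1-p)*0.000000] = 0.000000; exercise = 0.000000; V(2,2) = max -> 0.000000
  V(1,0) = exp(-r*dt) * [p*4.879998 + (1-p)*0.880335] = 2.815457; exercise = 0.000000; V(1,0) = max -> 2.815457
  V(1,1) = exp(-r*dt) * [p*0.880335 + (1-p)*0.000000] = 0.426723; exercise = 0.000000; V(1,1) = max -> 0.426723
  V(0,0) = exp(-r*dt) * [p*2.815457 + (1-p)*0.426723] = 1.582850; exercise = 0.000000; V(0,0) = max -> 1.582850


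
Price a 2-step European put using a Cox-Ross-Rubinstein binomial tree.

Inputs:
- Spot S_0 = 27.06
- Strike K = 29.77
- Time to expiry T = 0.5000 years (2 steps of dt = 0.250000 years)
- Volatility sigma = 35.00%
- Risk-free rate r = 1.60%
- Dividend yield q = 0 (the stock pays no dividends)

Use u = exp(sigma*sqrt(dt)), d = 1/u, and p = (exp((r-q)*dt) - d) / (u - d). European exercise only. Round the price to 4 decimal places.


dt = T/N = 0.250000
u = exp(sigma*sqrt(dt)) = 1.191246; d = 1/u = 0.839457
p = (exp((r-q)*dt) - d) / (u - d) = 0.467755
Discount per step: exp(-r*dt) = 0.996008
Stock lattice S(k, i) with i counting down-moves:
  k=0: S(0,0) = 27.0600
  k=1: S(1,0) = 32.2351; S(1,1) = 22.7157
  k=2: S(2,0) = 38.4000; S(2,1) = 27.0600; S(2,2) = 19.0689
Terminal payoffs V(N, i) = max(K - S_T, 0):
  V(2,0) = 0.000000; V(2,1) = 2.710000; V(2,2) = 10.701140
Backward induction: V(k, i) = exp(-r*dt) * [p * V(k+1, i) + (1-p) * V(k+1, i+1)].
  V(1,0) = exp(-r*dt) * [p*0.000000 + (1-p)*2.710000] = 1.436627
  V(1,1) = exp(-r*dt) * [p*2.710000 + (1-p)*10.701140] = 6.935451
  V(0,0) = exp(-r*dt) * [p*1.436627 + (1-p)*6.935451] = 4.345933

Answer: Price = V(0,0) = 4.3459


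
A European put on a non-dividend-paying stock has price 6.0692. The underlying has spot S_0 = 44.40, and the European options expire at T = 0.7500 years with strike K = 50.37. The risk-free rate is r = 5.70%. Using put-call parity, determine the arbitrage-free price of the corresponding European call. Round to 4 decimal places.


Put-call parity: C - P = S_0 * exp(-qT) - K * exp(-rT).
S_0 * exp(-qT) = 44.4000 * 1.00000000 = 44.40000000
K * exp(-rT) = 50.3700 * 0.95815090 = 48.26206072
C = P + S*exp(-qT) - K*exp(-rT)
C = 6.0692 + 44.40000000 - 48.26206072 = 2.2071

Answer: Call price = 2.2071


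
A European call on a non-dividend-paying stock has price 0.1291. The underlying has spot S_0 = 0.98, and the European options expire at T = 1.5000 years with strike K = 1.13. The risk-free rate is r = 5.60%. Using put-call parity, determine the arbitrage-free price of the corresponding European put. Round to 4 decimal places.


Put-call parity: C - P = S_0 * exp(-qT) - K * exp(-rT).
S_0 * exp(-qT) = 0.9800 * 1.00000000 = 0.98000000
K * exp(-rT) = 1.1300 * 0.91943126 = 1.03895732
P = C - S*exp(-qT) + K*exp(-rT)
P = 0.1291 - 0.98000000 + 1.03895732 = 0.1881

Answer: Put price = 0.1881


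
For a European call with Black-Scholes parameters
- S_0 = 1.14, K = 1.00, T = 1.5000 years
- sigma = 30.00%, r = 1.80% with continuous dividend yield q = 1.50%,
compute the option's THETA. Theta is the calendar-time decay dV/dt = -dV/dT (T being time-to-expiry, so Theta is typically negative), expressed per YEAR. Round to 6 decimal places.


Answer: Theta = -0.044931

Derivation:
d1 = 0.5525729403; d2 = 0.1851494789
phi(d1) = 0.3424577590; exp(-qT) = 0.9777512372; exp(-rT) = 0.9733612415
Theta = -S*exp(-qT)*phi(d1)*sigma/(2*sqrt(T)) - r*K*exp(-rT)*N(d2) + q*S*exp(-qT)*N(d1)
N(d1) = 0.7097220623; N(d2) = 0.5734441030; sqrt(T) = 1.2247448714
Term 1 = -1.1400 * 0.9777512372 * 0.3424577590 * 0.3000 / (2 * 1.2247448714) = -0.0467504575
Term 2 = -0.0180 * 1.0000 * 0.9733612415 * 0.5734441030 = -0.0100470288
Term 3 = 0.0150 * 1.1400 * 0.9777512372 * 0.7097220623 = 0.0118662308
Theta = -0.0467504575 + (-0.0100470288) + (0.0118662308) = -0.044931


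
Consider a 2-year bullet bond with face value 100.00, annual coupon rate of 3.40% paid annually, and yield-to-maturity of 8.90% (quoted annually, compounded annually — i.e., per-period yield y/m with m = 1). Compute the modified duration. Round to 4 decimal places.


Answer: Modified duration = 1.8048

Derivation:
Coupon per period c = face * coupon_rate / m = 3.400000
Periods per year m = 1; per-period yield y/m = 0.089000
Number of cashflows N = 2
Cashflows (t years, CF_t, discount factor 1/(1+y/m)^(m*t), PV):
  t = 1.0000: CF_t = 3.400000, DF = 0.918274, PV = 3.122130
  t = 2.0000: CF_t = 103.400000, DF = 0.843226, PV = 87.189619
Price P = sum_t PV_t = 90.311749
First compute Macaulay numerator sum_t t * PV_t:
  t * PV_t at t = 1.0000: 3.122130
  t * PV_t at t = 2.0000: 174.379238
Macaulay duration D = 177.501368 / 90.311749 = 1.965429
Modified duration = D / (1 + y/m) = 1.965429 / (1 + 0.089000) = 1.804802


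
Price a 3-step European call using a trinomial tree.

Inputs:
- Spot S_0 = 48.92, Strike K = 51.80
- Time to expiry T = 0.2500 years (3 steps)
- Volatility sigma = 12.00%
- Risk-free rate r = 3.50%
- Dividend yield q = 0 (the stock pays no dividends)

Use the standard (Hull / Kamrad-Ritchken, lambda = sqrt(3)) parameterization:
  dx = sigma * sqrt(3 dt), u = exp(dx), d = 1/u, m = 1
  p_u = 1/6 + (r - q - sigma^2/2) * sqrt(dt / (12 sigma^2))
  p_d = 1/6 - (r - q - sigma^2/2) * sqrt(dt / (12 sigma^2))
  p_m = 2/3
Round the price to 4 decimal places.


dt = T/N = 0.083333; dx = sigma*sqrt(3*dt) = 0.060000
u = exp(dx) = 1.061837; d = 1/u = 0.941765
p_u = 0.185972, p_m = 0.666667, p_d = 0.147361
Discount per step: exp(-r*dt) = 0.997088
Stock lattice S(k, j) with j the centered position index:
  k=0: S(0,+0) = 48.9200
  k=1: S(1,-1) = 46.0711; S(1,+0) = 48.9200; S(1,+1) = 51.9450
  k=2: S(2,-2) = 43.3881; S(2,-1) = 46.0711; S(2,+0) = 48.9200; S(2,+1) = 51.9450; S(2,+2) = 55.1571
  k=3: S(3,-3) = 40.8614; S(3,-2) = 43.3881; S(3,-1) = 46.0711; S(3,+0) = 48.9200; S(3,+1) = 51.9450; S(3,+2) = 55.1571; S(3,+3) = 58.5679
Terminal payoffs V(N, j) = max(S_T - K, 0):
  V(3,-3) = 0.000000; V(3,-2) = 0.000000; V(3,-1) = 0.000000; V(3,+0) = 0.000000; V(3,+1) = 0.145044; V(3,+2) = 3.357146; V(3,+3) = 6.767873
Backward induction: V(k, j) = exp(-r*dt) * [p_u * V(k+1, j+1) + p_m * V(k+1, j) + p_d * V(k+1, j-1)]
  V(2,-2) = exp(-r*dt) * [p_u*0.000000 + p_m*0.000000 + p_d*0.000000] = 0.000000
  V(2,-1) = exp(-r*dt) * [p_u*0.000000 + p_m*0.000000 + p_d*0.000000] = 0.000000
  V(2,+0) = exp(-r*dt) * [p_u*0.145044 + p_m*0.000000 + p_d*0.000000] = 0.026896
  V(2,+1) = exp(-r*dt) * [p_u*3.357146 + p_m*0.145044 + p_d*0.000000] = 0.718932
  V(2,+2) = exp(-r*dt) * [p_u*6.767873 + p_m*3.357146 + p_d*0.145044] = 3.507861
  V(1,-1) = exp(-r*dt) * [p_u*0.026896 + p_m*0.000000 + p_d*0.000000] = 0.004987
  V(1,+0) = exp(-r*dt) * [p_u*0.718932 + p_m*0.026896 + p_d*0.000000] = 0.151190
  V(1,+1) = exp(-r*dt) * [p_u*3.507861 + p_m*0.718932 + p_d*0.026896] = 1.132309
  V(0,+0) = exp(-r*dt) * [p_u*1.132309 + p_m*0.151190 + p_d*0.004987] = 0.311197

Answer: Price = V(0,0) = 0.3112


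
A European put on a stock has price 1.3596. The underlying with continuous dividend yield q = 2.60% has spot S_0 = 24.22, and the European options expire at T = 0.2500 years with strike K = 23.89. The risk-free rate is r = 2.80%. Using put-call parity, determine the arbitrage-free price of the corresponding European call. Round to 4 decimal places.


Answer: Call price = 1.6993

Derivation:
Put-call parity: C - P = S_0 * exp(-qT) - K * exp(-rT).
S_0 * exp(-qT) = 24.2200 * 0.99352108 = 24.06308054
K * exp(-rT) = 23.8900 * 0.99302444 = 23.72335394
C = P + S*exp(-qT) - K*exp(-rT)
C = 1.3596 + 24.06308054 - 23.72335394 = 1.6993


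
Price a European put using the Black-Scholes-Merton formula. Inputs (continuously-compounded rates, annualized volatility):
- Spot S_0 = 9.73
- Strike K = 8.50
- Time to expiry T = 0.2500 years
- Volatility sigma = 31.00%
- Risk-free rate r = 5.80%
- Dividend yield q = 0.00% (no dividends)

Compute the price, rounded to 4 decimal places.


d1 = (ln(S/K) + (r - q + 0.5*sigma^2) * T) / (sigma * sqrt(T)) = 1.04296924
d2 = d1 - sigma * sqrt(T) = 0.88796924
exp(-rT) = 0.98560462; exp(-qT) = 1.00000000
P = K * exp(-rT) * N(-d2) - S_0 * exp(-qT) * N(-d1)
N(-d1) = 0.14848127; N(-d2) = 0.18727865
P = 8.5000 * 0.98560462 * 0.18727865 - 9.7300 * 1.00000000 * 0.14848127 = 0.1242

Answer: Price = 0.1242


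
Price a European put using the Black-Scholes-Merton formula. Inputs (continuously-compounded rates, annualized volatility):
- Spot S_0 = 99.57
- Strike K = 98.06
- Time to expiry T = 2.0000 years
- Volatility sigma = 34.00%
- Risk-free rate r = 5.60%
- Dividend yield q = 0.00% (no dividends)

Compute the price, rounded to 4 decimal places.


d1 = (ln(S/K) + (r - q + 0.5*sigma^2) * T) / (sigma * sqrt(T)) = 0.50512668
d2 = d1 - sigma * sqrt(T) = 0.02429406
exp(-rT) = 0.89404426; exp(-qT) = 1.00000000
P = K * exp(-rT) * N(-d2) - S_0 * exp(-qT) * N(-d1)
N(-d1) = 0.30673493; N(-d2) = 0.49030902
P = 98.0600 * 0.89404426 * 0.49030902 - 99.5700 * 1.00000000 * 0.30673493 = 12.4438

Answer: Price = 12.4438


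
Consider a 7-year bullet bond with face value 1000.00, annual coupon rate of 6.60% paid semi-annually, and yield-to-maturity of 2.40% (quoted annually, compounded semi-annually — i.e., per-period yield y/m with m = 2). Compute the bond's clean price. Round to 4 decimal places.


Coupon per period c = face * coupon_rate / m = 33.000000
Periods per year m = 2; per-period yield y/m = 0.012000
Number of cashflows N = 14
Cashflows (t years, CF_t, discount factor 1/(1+y/m)^(m*t), PV):
  t = 0.5000: CF_t = 33.000000, DF = 0.988142, PV = 32.608696
  t = 1.0000: CF_t = 33.000000, DF = 0.976425, PV = 32.222031
  t = 1.5000: CF_t = 33.000000, DF = 0.964847, PV = 31.839952
  t = 2.0000: CF_t = 33.000000, DF = 0.953406, PV = 31.462403
  t = 2.5000: CF_t = 33.000000, DF = 0.942101, PV = 31.089331
  t = 3.0000: CF_t = 33.000000, DF = 0.930930, PV = 30.720683
  t = 3.5000: CF_t = 33.000000, DF = 0.919891, PV = 30.356406
  t = 4.0000: CF_t = 33.000000, DF = 0.908983, PV = 29.996449
  t = 4.5000: CF_t = 33.000000, DF = 0.898205, PV = 29.640759
  t = 5.0000: CF_t = 33.000000, DF = 0.887554, PV = 29.289288
  t = 5.5000: CF_t = 33.000000, DF = 0.877030, PV = 28.941984
  t = 6.0000: CF_t = 33.000000, DF = 0.866630, PV = 28.598799
  t = 6.5000: CF_t = 33.000000, DF = 0.856354, PV = 28.259682
  t = 7.0000: CF_t = 1033.000000, DF = 0.846200, PV = 874.124205
Price P = sum_t PV_t = 1269.150668

Answer: Price = 1269.1507


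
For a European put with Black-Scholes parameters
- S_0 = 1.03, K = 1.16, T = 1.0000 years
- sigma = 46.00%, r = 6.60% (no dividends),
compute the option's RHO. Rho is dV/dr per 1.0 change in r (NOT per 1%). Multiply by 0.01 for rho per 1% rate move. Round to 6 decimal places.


Answer: Rho = -0.689468

Derivation:
d1 = 0.1150843416; d2 = -0.3449156584
phi(d1) = 0.3963091319; exp(-qT) = 1.0000000000; exp(-rT) = 0.9361308643
N(-d2) = 0.6349211108
Rho = -K*T*exp(-rT)*N(-d2) = -1.1600 * 1.0000 * 0.9361308643 * 0.6349211108 = -0.689468


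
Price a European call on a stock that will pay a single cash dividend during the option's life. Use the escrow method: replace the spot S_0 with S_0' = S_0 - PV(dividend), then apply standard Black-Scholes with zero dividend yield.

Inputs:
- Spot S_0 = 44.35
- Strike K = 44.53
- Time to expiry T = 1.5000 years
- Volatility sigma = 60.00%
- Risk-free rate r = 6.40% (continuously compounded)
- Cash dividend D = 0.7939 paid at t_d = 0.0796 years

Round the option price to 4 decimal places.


PV(D) = D * exp(-r * t_d) = 0.7939 * 0.99491855 = 0.78986584
S_0' = S_0 - PV(D) = 44.3500 - 0.78986584 = 43.56013416
d1 = (ln(S_0'/K) + (r + sigma^2/2)*T) / (sigma*sqrt(T)) = 0.46809648
d2 = d1 - sigma*sqrt(T) = -0.26675044
exp(-rT) = 0.90846402
N(d1) = 0.68014220; N(d2) = 0.39483066
C = S_0' * N(d1) - K * exp(-rT) * N(d2) = 43.56013416 * 0.68014220 - 44.5300 * 0.90846402 * 0.39483066 = 13.6546

Answer: Price = 13.6546


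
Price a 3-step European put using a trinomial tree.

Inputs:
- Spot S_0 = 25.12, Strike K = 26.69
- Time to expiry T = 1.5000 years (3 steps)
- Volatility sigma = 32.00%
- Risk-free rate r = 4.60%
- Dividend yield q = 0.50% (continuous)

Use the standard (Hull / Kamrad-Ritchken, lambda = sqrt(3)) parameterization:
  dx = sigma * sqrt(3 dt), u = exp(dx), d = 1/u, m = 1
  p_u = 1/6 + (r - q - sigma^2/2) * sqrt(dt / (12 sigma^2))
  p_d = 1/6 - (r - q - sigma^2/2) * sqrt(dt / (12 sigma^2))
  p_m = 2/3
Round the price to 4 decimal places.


dt = T/N = 0.500000; dx = sigma*sqrt(3*dt) = 0.391918
u = exp(dx) = 1.479817; d = 1/u = 0.675759
p_u = 0.160160, p_m = 0.666667, p_d = 0.173173
Discount per step: exp(-r*dt) = 0.977262
Stock lattice S(k, j) with j the centered position index:
  k=0: S(0,+0) = 25.1200
  k=1: S(1,-1) = 16.9751; S(1,+0) = 25.1200; S(1,+1) = 37.1730
  k=2: S(2,-2) = 11.4711; S(2,-1) = 16.9751; S(2,+0) = 25.1200; S(2,+1) = 37.1730; S(2,+2) = 55.0092
  k=3: S(3,-3) = 7.7517; S(3,-2) = 11.4711; S(3,-1) = 16.9751; S(3,+0) = 25.1200; S(3,+1) = 37.1730; S(3,+2) = 55.0092; S(3,+3) = 81.4036
Terminal payoffs V(N, j) = max(K - S_T, 0):
  V(3,-3) = 18.938323; V(3,-2) = 15.218937; V(3,-1) = 9.714927; V(3,+0) = 1.570000; V(3,+1) = 0.000000; V(3,+2) = 0.000000; V(3,+3) = 0.000000
Backward induction: V(k, j) = exp(-r*dt) * [p_u * V(k+1, j+1) + p_m * V(k+1, j) + p_d * V(k+1, j-1)]
  V(2,-2) = exp(-r*dt) * [p_u*9.714927 + p_m*15.218937 + p_d*18.938323] = 14.640869
  V(2,-1) = exp(-r*dt) * [p_u*1.570000 + p_m*9.714927 + p_d*15.218937] = 9.150676
  V(2,+0) = exp(-r*dt) * [p_u*0.000000 + p_m*1.570000 + p_d*9.714927] = 2.666980
  V(2,+1) = exp(-r*dt) * [p_u*0.000000 + p_m*0.000000 + p_d*1.570000] = 0.265700
  V(2,+2) = exp(-r*dt) * [p_u*0.000000 + p_m*0.000000 + p_d*0.000000] = 0.000000
  V(1,-1) = exp(-r*dt) * [p_u*2.666980 + p_m*9.150676 + p_d*14.640869] = 8.856929
  V(1,+0) = exp(-r*dt) * [p_u*0.265700 + p_m*2.666980 + p_d*9.150676] = 3.327766
  V(1,+1) = exp(-r*dt) * [p_u*0.000000 + p_m*0.265700 + p_d*2.666980] = 0.624454
  V(0,+0) = exp(-r*dt) * [p_u*0.624454 + p_m*3.327766 + p_d*8.856929] = 3.764714

Answer: Price = V(0,0) = 3.7647


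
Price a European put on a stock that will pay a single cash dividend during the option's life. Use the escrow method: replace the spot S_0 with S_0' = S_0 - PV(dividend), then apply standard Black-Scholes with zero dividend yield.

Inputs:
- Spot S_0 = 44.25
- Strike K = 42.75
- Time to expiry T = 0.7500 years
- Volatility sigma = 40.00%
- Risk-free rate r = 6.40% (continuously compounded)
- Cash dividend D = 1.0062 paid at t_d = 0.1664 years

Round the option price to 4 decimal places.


Answer: Price = 4.6062

Derivation:
PV(D) = D * exp(-r * t_d) = 1.0062 * 0.98940691 = 0.99554123
S_0' = S_0 - PV(D) = 44.2500 - 0.99554123 = 43.25445877
d1 = (ln(S_0'/K) + (r + sigma^2/2)*T) / (sigma*sqrt(T)) = 0.34563399
d2 = d1 - sigma*sqrt(T) = -0.00077617
exp(-rT) = 0.95313379
N(-d1) = 0.36480890; N(-d2) = 0.50030965
P = K * exp(-rT) * N(-d2) - S_0' * N(-d1) = 42.7500 * 0.95313379 * 0.50030965 - 43.25445877 * 0.36480890 = 4.6062


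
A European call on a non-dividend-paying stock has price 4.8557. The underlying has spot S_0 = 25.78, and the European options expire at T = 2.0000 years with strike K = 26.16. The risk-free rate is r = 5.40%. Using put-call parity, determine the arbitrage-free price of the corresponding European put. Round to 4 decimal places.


Answer: Put price = 2.5576

Derivation:
Put-call parity: C - P = S_0 * exp(-qT) - K * exp(-rT).
S_0 * exp(-qT) = 25.7800 * 1.00000000 = 25.78000000
K * exp(-rT) = 26.1600 * 0.89762760 = 23.48193792
P = C - S*exp(-qT) + K*exp(-rT)
P = 4.8557 - 25.78000000 + 23.48193792 = 2.5576


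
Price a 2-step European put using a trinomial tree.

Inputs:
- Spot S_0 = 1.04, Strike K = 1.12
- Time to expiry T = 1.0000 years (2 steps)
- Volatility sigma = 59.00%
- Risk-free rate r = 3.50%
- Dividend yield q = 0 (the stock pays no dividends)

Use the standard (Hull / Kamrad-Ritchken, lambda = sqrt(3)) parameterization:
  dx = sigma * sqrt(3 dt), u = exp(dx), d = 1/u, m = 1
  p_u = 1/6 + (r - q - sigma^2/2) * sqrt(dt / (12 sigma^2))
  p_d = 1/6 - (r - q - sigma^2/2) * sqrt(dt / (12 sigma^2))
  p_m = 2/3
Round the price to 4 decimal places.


dt = T/N = 0.500000; dx = sigma*sqrt(3*dt) = 0.722599
u = exp(dx) = 2.059781; d = 1/u = 0.485489
p_u = 0.118559, p_m = 0.666667, p_d = 0.214774
Discount per step: exp(-r*dt) = 0.982652
Stock lattice S(k, j) with j the centered position index:
  k=0: S(0,+0) = 1.0400
  k=1: S(1,-1) = 0.5049; S(1,+0) = 1.0400; S(1,+1) = 2.1422
  k=2: S(2,-2) = 0.2451; S(2,-1) = 0.5049; S(2,+0) = 1.0400; S(2,+1) = 2.1422; S(2,+2) = 4.4124
Terminal payoffs V(N, j) = max(K - S_T, 0):
  V(2,-2) = 0.874873; V(2,-1) = 0.615092; V(2,+0) = 0.080000; V(2,+1) = 0.000000; V(2,+2) = 0.000000
Backward induction: V(k, j) = exp(-r*dt) * [p_u * V(k+1, j+1) + p_m * V(k+1, j) + p_d * V(k+1, j-1)]
  V(1,-1) = exp(-r*dt) * [p_u*0.080000 + p_m*0.615092 + p_d*0.874873] = 0.596908
  V(1,+0) = exp(-r*dt) * [p_u*0.000000 + p_m*0.080000 + p_d*0.615092] = 0.182222
  V(1,+1) = exp(-r*dt) * [p_u*0.000000 + p_m*0.000000 + p_d*0.080000] = 0.016884
  V(0,+0) = exp(-r*dt) * [p_u*0.016884 + p_m*0.182222 + p_d*0.596908] = 0.247318

Answer: Price = V(0,0) = 0.2473


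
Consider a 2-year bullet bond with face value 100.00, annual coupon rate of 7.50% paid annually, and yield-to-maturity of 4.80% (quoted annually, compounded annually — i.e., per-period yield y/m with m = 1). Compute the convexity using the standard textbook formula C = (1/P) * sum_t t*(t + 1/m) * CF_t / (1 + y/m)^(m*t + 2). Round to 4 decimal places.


Answer: Convexity = 5.2148

Derivation:
Coupon per period c = face * coupon_rate / m = 7.500000
Periods per year m = 1; per-period yield y/m = 0.048000
Number of cashflows N = 2
Cashflows (t years, CF_t, discount factor 1/(1+y/m)^(m*t), PV):
  t = 1.0000: CF_t = 7.500000, DF = 0.954198, PV = 7.156489
  t = 2.0000: CF_t = 107.500000, DF = 0.910495, PV = 97.878183
Price P = sum_t PV_t = 105.034672
Convexity numerator sum_t t*(t + 1/m) * CF_t / (1+y/m)^(m*t + 2):
  t = 1.0000: term = 13.031890
  t = 2.0000: term = 534.705417
Convexity = (1/P) * sum = 547.737307 / 105.034672 = 5.214824


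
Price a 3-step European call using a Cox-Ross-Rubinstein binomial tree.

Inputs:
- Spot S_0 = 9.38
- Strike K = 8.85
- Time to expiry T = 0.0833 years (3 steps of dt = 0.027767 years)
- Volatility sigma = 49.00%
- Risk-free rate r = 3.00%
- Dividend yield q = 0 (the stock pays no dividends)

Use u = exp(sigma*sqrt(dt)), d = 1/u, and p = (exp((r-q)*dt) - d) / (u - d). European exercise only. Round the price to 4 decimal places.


dt = T/N = 0.027767
u = exp(sigma*sqrt(dt)) = 1.085076; d = 1/u = 0.921594
p = (exp((r-q)*dt) - d) / (u - d) = 0.484696
Discount per step: exp(-r*dt) = 0.999167
Stock lattice S(k, i) with i counting down-moves:
  k=0: S(0,0) = 9.3800
  k=1: S(1,0) = 10.1780; S(1,1) = 8.6446
  k=2: S(2,0) = 11.0439; S(2,1) = 9.3800; S(2,2) = 7.9668
  k=3: S(3,0) = 11.9835; S(3,1) = 10.1780; S(3,2) = 8.6446; S(3,3) = 7.3421
Terminal payoffs V(N, i) = max(S_T - K, 0):
  V(3,0) = 3.133501; V(3,1) = 1.328016; V(3,2) = 0.000000; V(3,3) = 0.000000
Backward induction: V(k, i) = exp(-r*dt) * [p * V(k+1, i) + (1-p) * V(k+1, i+1)].
  V(2,0) = exp(-r*dt) * [p*3.133501 + (1-p)*1.328016] = 2.201293
  V(2,1) = exp(-r*dt) * [p*1.328016 + (1-p)*0.000000] = 0.643148
  V(2,2) = exp(-r*dt) * [p*0.000000 + (1-p)*0.000000] = 0.000000
  V(1,0) = exp(-r*dt) * [p*2.201293 + (1-p)*0.643148] = 1.397211
  V(1,1) = exp(-r*dt) * [p*0.643148 + (1-p)*0.000000] = 0.311472
  V(0,0) = exp(-r*dt) * [p*1.397211 + (1-p)*0.311472] = 0.837028

Answer: Price = V(0,0) = 0.8370


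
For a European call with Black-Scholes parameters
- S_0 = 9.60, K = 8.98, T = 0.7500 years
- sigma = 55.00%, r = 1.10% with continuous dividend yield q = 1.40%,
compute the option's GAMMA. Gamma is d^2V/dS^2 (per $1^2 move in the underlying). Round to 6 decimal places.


Answer: Gamma = 0.080515

Derivation:
d1 = 0.3735996141; d2 = -0.1027143580
phi(d1) = 0.3720500581; exp(-qT) = 0.9895549326; exp(-rT) = 0.9917839379
Gamma = exp(-qT) * phi(d1) / (S * sigma * sqrt(T)) = 0.9895549326 * 0.3720500581 / (9.6000 * 0.5500 * 0.8660254038) = 0.080515


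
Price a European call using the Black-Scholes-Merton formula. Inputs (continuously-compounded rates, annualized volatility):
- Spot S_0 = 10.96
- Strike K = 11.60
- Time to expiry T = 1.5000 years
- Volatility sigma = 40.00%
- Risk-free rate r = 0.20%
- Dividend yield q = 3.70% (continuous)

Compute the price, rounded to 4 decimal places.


d1 = (ln(S/K) + (r - q + 0.5*sigma^2) * T) / (sigma * sqrt(T)) = 0.02193760
d2 = d1 - sigma * sqrt(T) = -0.46796035
exp(-rT) = 0.99700450; exp(-qT) = 0.94601202
C = S_0 * exp(-qT) * N(d1) - K * exp(-rT) * N(d2)
N(d1) = 0.50875113; N(d2) = 0.31990647
C = 10.9600 * 0.94601202 * 0.50875113 - 11.6000 * 0.99700450 * 0.31990647 = 1.5751

Answer: Price = 1.5751


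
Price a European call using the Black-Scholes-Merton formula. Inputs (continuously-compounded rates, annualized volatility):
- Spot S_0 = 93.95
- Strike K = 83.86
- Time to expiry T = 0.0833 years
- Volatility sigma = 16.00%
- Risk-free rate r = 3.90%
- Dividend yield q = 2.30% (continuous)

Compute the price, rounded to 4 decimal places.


Answer: Price = 10.1906

Derivation:
d1 = (ln(S/K) + (r - q + 0.5*sigma^2) * T) / (sigma * sqrt(T)) = 2.51225815
d2 = d1 - sigma * sqrt(T) = 2.46607937
exp(-rT) = 0.99675657; exp(-qT) = 0.99808593
C = S_0 * exp(-qT) * N(d1) - K * exp(-rT) * N(d2)
N(d1) = 0.99400194; N(d2) = 0.99316995
C = 93.9500 * 0.99808593 * 0.99400194 - 83.8600 * 0.99675657 * 0.99316995 = 10.1906


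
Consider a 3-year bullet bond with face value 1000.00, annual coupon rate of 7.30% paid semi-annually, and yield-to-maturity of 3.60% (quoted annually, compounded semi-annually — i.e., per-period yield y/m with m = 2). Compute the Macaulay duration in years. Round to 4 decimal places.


Answer: Macaulay duration = 2.7622 years

Derivation:
Coupon per period c = face * coupon_rate / m = 36.500000
Periods per year m = 2; per-period yield y/m = 0.018000
Number of cashflows N = 6
Cashflows (t years, CF_t, discount factor 1/(1+y/m)^(m*t), PV):
  t = 0.5000: CF_t = 36.500000, DF = 0.982318, PV = 35.854617
  t = 1.0000: CF_t = 36.500000, DF = 0.964949, PV = 35.220645
  t = 1.5000: CF_t = 36.500000, DF = 0.947887, PV = 34.597883
  t = 2.0000: CF_t = 36.500000, DF = 0.931127, PV = 33.986133
  t = 2.5000: CF_t = 36.500000, DF = 0.914663, PV = 33.385199
  t = 3.0000: CF_t = 1036.500000, DF = 0.898490, PV = 931.285065
Price P = sum_t PV_t = 1104.329543
Macaulay numerator sum_t t * PV_t:
  t * PV_t at t = 0.5000: 17.927308
  t * PV_t at t = 1.0000: 35.220645
  t * PV_t at t = 1.5000: 51.896825
  t * PV_t at t = 2.0000: 67.972266
  t * PV_t at t = 2.5000: 83.462998
  t * PV_t at t = 3.0000: 2793.855196
Macaulay duration D = (sum_t t * PV_t) / P = 3050.335239 / 1104.329543 = 2.762160


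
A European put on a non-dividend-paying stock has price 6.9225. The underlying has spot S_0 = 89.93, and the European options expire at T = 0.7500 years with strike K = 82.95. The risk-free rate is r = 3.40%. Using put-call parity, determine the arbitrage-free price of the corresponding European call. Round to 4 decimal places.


Answer: Call price = 15.9910

Derivation:
Put-call parity: C - P = S_0 * exp(-qT) - K * exp(-rT).
S_0 * exp(-qT) = 89.9300 * 1.00000000 = 89.93000000
K * exp(-rT) = 82.9500 * 0.97482238 = 80.86151634
C = P + S*exp(-qT) - K*exp(-rT)
C = 6.9225 + 89.93000000 - 80.86151634 = 15.9910


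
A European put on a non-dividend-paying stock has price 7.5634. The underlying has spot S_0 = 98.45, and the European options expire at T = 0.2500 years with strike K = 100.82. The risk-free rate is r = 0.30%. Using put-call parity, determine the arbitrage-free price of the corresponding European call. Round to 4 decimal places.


Answer: Call price = 5.2690

Derivation:
Put-call parity: C - P = S_0 * exp(-qT) - K * exp(-rT).
S_0 * exp(-qT) = 98.4500 * 1.00000000 = 98.45000000
K * exp(-rT) = 100.8200 * 0.99925028 = 100.74441335
C = P + S*exp(-qT) - K*exp(-rT)
C = 7.5634 + 98.45000000 - 100.74441335 = 5.2690


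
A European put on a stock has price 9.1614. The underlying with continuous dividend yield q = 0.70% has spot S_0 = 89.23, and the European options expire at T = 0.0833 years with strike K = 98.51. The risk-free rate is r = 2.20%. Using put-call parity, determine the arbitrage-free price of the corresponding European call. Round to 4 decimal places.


Put-call parity: C - P = S_0 * exp(-qT) - K * exp(-rT).
S_0 * exp(-qT) = 89.2300 * 0.99941707 = 89.17798515
K * exp(-rT) = 98.5100 * 0.99816908 = 98.32963589
C = P + S*exp(-qT) - K*exp(-rT)
C = 9.1614 + 89.17798515 - 98.32963589 = 0.0097

Answer: Call price = 0.0097


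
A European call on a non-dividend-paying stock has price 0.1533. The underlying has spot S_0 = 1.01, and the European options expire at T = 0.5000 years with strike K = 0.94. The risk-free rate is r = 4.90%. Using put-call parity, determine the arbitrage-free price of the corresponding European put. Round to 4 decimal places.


Answer: Put price = 0.0605

Derivation:
Put-call parity: C - P = S_0 * exp(-qT) - K * exp(-rT).
S_0 * exp(-qT) = 1.0100 * 1.00000000 = 1.01000000
K * exp(-rT) = 0.9400 * 0.97579769 = 0.91724983
P = C - S*exp(-qT) + K*exp(-rT)
P = 0.1533 - 1.01000000 + 0.91724983 = 0.0605


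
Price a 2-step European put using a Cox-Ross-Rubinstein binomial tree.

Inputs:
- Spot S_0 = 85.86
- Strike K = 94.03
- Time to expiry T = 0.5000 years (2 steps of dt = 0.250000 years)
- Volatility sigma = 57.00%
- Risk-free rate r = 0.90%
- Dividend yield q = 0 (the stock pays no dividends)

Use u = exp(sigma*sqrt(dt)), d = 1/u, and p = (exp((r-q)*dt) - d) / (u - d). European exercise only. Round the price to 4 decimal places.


dt = T/N = 0.250000
u = exp(sigma*sqrt(dt)) = 1.329762; d = 1/u = 0.752014
p = (exp((r-q)*dt) - d) / (u - d) = 0.433127
Discount per step: exp(-r*dt) = 0.997753
Stock lattice S(k, i) with i counting down-moves:
  k=0: S(0,0) = 85.8600
  k=1: S(1,0) = 114.1734; S(1,1) = 64.5679
  k=2: S(2,0) = 151.8234; S(2,1) = 85.8600; S(2,2) = 48.5560
Terminal payoffs V(N, i) = max(K - S_T, 0):
  V(2,0) = 0.000000; V(2,1) = 8.170000; V(2,2) = 45.473986
Backward induction: V(k, i) = exp(-r*dt) * [p * V(k+1, i) + (1-p) * V(k+1, i+1)].
  V(1,0) = exp(-r*dt) * [p*0.000000 + (1-p)*8.170000] = 4.620942
  V(1,1) = exp(-r*dt) * [p*8.170000 + (1-p)*45.473986] = 29.250726
  V(0,0) = exp(-r*dt) * [p*4.620942 + (1-p)*29.250726] = 18.541132

Answer: Price = V(0,0) = 18.5411


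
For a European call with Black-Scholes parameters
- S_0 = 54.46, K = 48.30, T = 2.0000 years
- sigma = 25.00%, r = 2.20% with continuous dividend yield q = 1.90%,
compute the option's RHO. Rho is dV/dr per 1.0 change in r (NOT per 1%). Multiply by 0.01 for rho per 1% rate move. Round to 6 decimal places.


d1 = 0.5332573003; d2 = 0.1797039097
phi(d1) = 0.3460679253; exp(-qT) = 0.9627129409; exp(-rT) = 0.9569539575
N(d2) = 0.5713074881
Rho = K*T*exp(-rT)*N(d2) = 48.3000 * 2.0000 * 0.9569539575 * 0.5713074881 = 52.812665

Answer: Rho = 52.812665


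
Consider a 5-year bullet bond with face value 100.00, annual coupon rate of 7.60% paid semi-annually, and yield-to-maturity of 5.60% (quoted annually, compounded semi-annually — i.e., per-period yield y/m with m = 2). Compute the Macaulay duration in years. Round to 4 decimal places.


Answer: Macaulay duration = 4.2873 years

Derivation:
Coupon per period c = face * coupon_rate / m = 3.800000
Periods per year m = 2; per-period yield y/m = 0.028000
Number of cashflows N = 10
Cashflows (t years, CF_t, discount factor 1/(1+y/m)^(m*t), PV):
  t = 0.5000: CF_t = 3.800000, DF = 0.972763, PV = 3.696498
  t = 1.0000: CF_t = 3.800000, DF = 0.946267, PV = 3.595815
  t = 1.5000: CF_t = 3.800000, DF = 0.920493, PV = 3.497875
  t = 2.0000: CF_t = 3.800000, DF = 0.895422, PV = 3.402602
  t = 2.5000: CF_t = 3.800000, DF = 0.871033, PV = 3.309924
  t = 3.0000: CF_t = 3.800000, DF = 0.847308, PV = 3.219770
  t = 3.5000: CF_t = 3.800000, DF = 0.824230, PV = 3.132072
  t = 4.0000: CF_t = 3.800000, DF = 0.801780, PV = 3.046763
  t = 4.5000: CF_t = 3.800000, DF = 0.779941, PV = 2.963777
  t = 5.0000: CF_t = 103.800000, DF = 0.758698, PV = 78.752837
Price P = sum_t PV_t = 108.617934
Macaulay numerator sum_t t * PV_t:
  t * PV_t at t = 0.5000: 1.848249
  t * PV_t at t = 1.0000: 3.595815
  t * PV_t at t = 1.5000: 5.246812
  t * PV_t at t = 2.0000: 6.805204
  t * PV_t at t = 2.5000: 8.274810
  t * PV_t at t = 3.0000: 9.659311
  t * PV_t at t = 3.5000: 10.962253
  t * PV_t at t = 4.0000: 12.187052
  t * PV_t at t = 4.5000: 13.336998
  t * PV_t at t = 5.0000: 393.764184
Macaulay duration D = (sum_t t * PV_t) / P = 465.680689 / 108.617934 = 4.287328


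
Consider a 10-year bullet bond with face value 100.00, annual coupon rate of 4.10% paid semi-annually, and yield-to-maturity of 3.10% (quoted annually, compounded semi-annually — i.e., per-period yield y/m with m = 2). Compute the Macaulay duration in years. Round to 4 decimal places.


Answer: Macaulay duration = 8.3850 years

Derivation:
Coupon per period c = face * coupon_rate / m = 2.050000
Periods per year m = 2; per-period yield y/m = 0.015500
Number of cashflows N = 20
Cashflows (t years, CF_t, discount factor 1/(1+y/m)^(m*t), PV):
  t = 0.5000: CF_t = 2.050000, DF = 0.984737, PV = 2.018710
  t = 1.0000: CF_t = 2.050000, DF = 0.969706, PV = 1.987898
  t = 1.5000: CF_t = 2.050000, DF = 0.954905, PV = 1.957555
  t = 2.0000: CF_t = 2.050000, DF = 0.940330, PV = 1.927676
  t = 2.5000: CF_t = 2.050000, DF = 0.925977, PV = 1.898254
  t = 3.0000: CF_t = 2.050000, DF = 0.911844, PV = 1.869280
  t = 3.5000: CF_t = 2.050000, DF = 0.897926, PV = 1.840748
  t = 4.0000: CF_t = 2.050000, DF = 0.884220, PV = 1.812652
  t = 4.5000: CF_t = 2.050000, DF = 0.870724, PV = 1.784985
  t = 5.0000: CF_t = 2.050000, DF = 0.857434, PV = 1.757740
  t = 5.5000: CF_t = 2.050000, DF = 0.844347, PV = 1.730911
  t = 6.0000: CF_t = 2.050000, DF = 0.831459, PV = 1.704491
  t = 6.5000: CF_t = 2.050000, DF = 0.818768, PV = 1.678475
  t = 7.0000: CF_t = 2.050000, DF = 0.806271, PV = 1.652855
  t = 7.5000: CF_t = 2.050000, DF = 0.793964, PV = 1.627627
  t = 8.0000: CF_t = 2.050000, DF = 0.781846, PV = 1.602784
  t = 8.5000: CF_t = 2.050000, DF = 0.769912, PV = 1.578320
  t = 9.0000: CF_t = 2.050000, DF = 0.758161, PV = 1.554230
  t = 9.5000: CF_t = 2.050000, DF = 0.746589, PV = 1.530507
  t = 10.0000: CF_t = 102.050000, DF = 0.735193, PV = 75.026460
Price P = sum_t PV_t = 108.542157
Macaulay numerator sum_t t * PV_t:
  t * PV_t at t = 0.5000: 1.009355
  t * PV_t at t = 1.0000: 1.987898
  t * PV_t at t = 1.5000: 2.936333
  t * PV_t at t = 2.0000: 3.855353
  t * PV_t at t = 2.5000: 4.745634
  t * PV_t at t = 3.0000: 5.607839
  t * PV_t at t = 3.5000: 6.442618
  t * PV_t at t = 4.0000: 7.250608
  t * PV_t at t = 4.5000: 8.032431
  t * PV_t at t = 5.0000: 8.788699
  t * PV_t at t = 5.5000: 9.520009
  t * PV_t at t = 6.0000: 10.226946
  t * PV_t at t = 6.5000: 10.910086
  t * PV_t at t = 7.0000: 11.569988
  t * PV_t at t = 7.5000: 12.207204
  t * PV_t at t = 8.0000: 12.822273
  t * PV_t at t = 8.5000: 13.415721
  t * PV_t at t = 9.0000: 13.988066
  t * PV_t at t = 9.5000: 14.539814
  t * PV_t at t = 10.0000: 750.264598
Macaulay duration D = (sum_t t * PV_t) / P = 910.121473 / 108.542157 = 8.384958


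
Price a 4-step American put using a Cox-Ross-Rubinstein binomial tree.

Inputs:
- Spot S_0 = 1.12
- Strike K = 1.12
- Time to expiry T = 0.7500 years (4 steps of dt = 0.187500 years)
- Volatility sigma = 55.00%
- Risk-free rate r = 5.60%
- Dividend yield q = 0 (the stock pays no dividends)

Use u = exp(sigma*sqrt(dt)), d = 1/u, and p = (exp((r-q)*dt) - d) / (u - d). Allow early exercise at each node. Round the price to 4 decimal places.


Answer: Price = V(0,0) = 0.1814

Derivation:
dt = T/N = 0.187500
u = exp(sigma*sqrt(dt)) = 1.268908; d = 1/u = 0.788079
p = (exp((r-q)*dt) - d) / (u - d) = 0.462693
Discount per step: exp(-r*dt) = 0.989555
Stock lattice S(k, i) with i counting down-moves:
  k=0: S(0,0) = 1.1200
  k=1: S(1,0) = 1.4212; S(1,1) = 0.8826
  k=2: S(2,0) = 1.8033; S(2,1) = 1.1200; S(2,2) = 0.6956
  k=3: S(3,0) = 2.2883; S(3,1) = 1.4212; S(3,2) = 0.8826; S(3,3) = 0.5482
  k=4: S(4,0) = 2.9036; S(4,1) = 1.8033; S(4,2) = 1.1200; S(4,3) = 0.6956; S(4,4) = 0.4320
Terminal payoffs V(N, i) = max(K - S_T, 0):
  V(4,0) = 0.000000; V(4,1) = 0.000000; V(4,2) = 0.000000; V(4,3) = 0.424403; V(4,4) = 0.687987
Backward induction: V(k, i) = exp(-r*dt) * [p * V(k+1, i) + (1-p) * V(k+1, i+1)]; then take max(V_cont, immediate exercise) for American.
  V(3,0) = exp(-r*dt) * [p*0.000000 + (1-p)*0.000000] = 0.000000; exercise = 0.000000; V(3,0) = max -> 0.000000
  V(3,1) = exp(-r*dt) * [p*0.000000 + (1-p)*0.000000] = 0.000000; exercise = 0.000000; V(3,1) = max -> 0.000000
  V(3,2) = exp(-r*dt) * [p*0.000000 + (1-p)*0.424403] = 0.225653; exercise = 0.237352; V(3,2) = max -> 0.237352
  V(3,3) = exp(-r*dt) * [p*0.424403 + (1-p)*0.687987] = 0.560116; exercise = 0.571815; V(3,3) = max -> 0.571815
  V(2,0) = exp(-r*dt) * [p*0.000000 + (1-p)*0.000000] = 0.000000; exercise = 0.000000; V(2,0) = max -> 0.000000
  V(2,1) = exp(-r*dt) * [p*0.000000 + (1-p)*0.237352] = 0.126199; exercise = 0.000000; V(2,1) = max -> 0.126199
  V(2,2) = exp(-r*dt) * [p*0.237352 + (1-p)*0.571815] = 0.412705; exercise = 0.424403; V(2,2) = max -> 0.424403
  V(1,0) = exp(-r*dt) * [p*0.000000 + (1-p)*0.126199] = 0.067099; exercise = 0.000000; V(1,0) = max -> 0.067099
  V(1,1) = exp(-r*dt) * [p*0.126199 + (1-p)*0.424403] = 0.283434; exercise = 0.237352; V(1,1) = max -> 0.283434
  V(0,0) = exp(-r*dt) * [p*0.067099 + (1-p)*0.283434] = 0.181423; exercise = 0.000000; V(0,0) = max -> 0.181423


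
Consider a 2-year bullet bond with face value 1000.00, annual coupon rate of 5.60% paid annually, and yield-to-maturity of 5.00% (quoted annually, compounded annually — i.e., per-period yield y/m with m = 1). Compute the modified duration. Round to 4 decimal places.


Coupon per period c = face * coupon_rate / m = 56.000000
Periods per year m = 1; per-period yield y/m = 0.050000
Number of cashflows N = 2
Cashflows (t years, CF_t, discount factor 1/(1+y/m)^(m*t), PV):
  t = 1.0000: CF_t = 56.000000, DF = 0.952381, PV = 53.333333
  t = 2.0000: CF_t = 1056.000000, DF = 0.907029, PV = 957.823129
Price P = sum_t PV_t = 1011.156463
First compute Macaulay numerator sum_t t * PV_t:
  t * PV_t at t = 1.0000: 53.333333
  t * PV_t at t = 2.0000: 1915.646259
Macaulay duration D = 1968.979592 / 1011.156463 = 1.947255
Modified duration = D / (1 + y/m) = 1.947255 / (1 + 0.050000) = 1.854529

Answer: Modified duration = 1.8545
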